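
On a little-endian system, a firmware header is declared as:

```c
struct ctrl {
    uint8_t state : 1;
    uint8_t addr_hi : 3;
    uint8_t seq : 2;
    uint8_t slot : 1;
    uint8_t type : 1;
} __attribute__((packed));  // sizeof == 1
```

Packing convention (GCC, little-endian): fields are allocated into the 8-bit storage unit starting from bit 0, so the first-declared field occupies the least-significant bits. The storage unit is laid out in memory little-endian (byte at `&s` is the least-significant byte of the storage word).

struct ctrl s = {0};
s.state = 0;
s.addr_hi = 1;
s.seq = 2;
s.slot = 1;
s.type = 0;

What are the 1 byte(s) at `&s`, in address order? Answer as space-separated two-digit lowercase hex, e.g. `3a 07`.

62

[0+:1] state=0 & 0x1 = 0x0; word=0x00
[1+:3] addr_hi=1 & 0x7 = 0x1; word=0x02
[4+:2] seq=2 & 0x3 = 0x2; word=0x22
[6+:1] slot=1 & 0x1 = 0x1; word=0x62
[7+:1] type=0 & 0x1 = 0x0; word=0x62
word = 0x62 → little-endian bytes:
  [0]=0x62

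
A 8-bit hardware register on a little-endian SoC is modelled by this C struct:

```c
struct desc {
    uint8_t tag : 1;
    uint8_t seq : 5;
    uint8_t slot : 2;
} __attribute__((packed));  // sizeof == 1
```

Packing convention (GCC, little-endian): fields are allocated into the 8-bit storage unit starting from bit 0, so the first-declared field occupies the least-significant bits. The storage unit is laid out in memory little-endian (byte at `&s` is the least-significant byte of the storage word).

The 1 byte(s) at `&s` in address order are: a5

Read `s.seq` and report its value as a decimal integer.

18

[0]=0xa5 (little-endian) → word 0xa5
tag:1 @ bit 0 → (0xa5>>0)&0x1 = 0x1
seq:5 @ bit 1 → (0xa5>>1)&0x1f = 0x12  ←
slot:2 @ bit 6 → (0xa5>>6)&0x3 = 0x2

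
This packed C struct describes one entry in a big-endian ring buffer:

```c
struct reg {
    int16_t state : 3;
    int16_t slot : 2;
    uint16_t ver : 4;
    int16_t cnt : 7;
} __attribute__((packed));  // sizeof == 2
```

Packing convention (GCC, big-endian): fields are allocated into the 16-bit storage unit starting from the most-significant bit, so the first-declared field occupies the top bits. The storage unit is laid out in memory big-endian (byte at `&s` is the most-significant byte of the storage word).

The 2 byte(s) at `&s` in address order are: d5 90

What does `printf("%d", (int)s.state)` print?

[0]=0xd5 [1]=0x90 (big-endian) → word 0xd590
state:3 @ bit 13 → (0xd590>>13)&0x7 = 0x6  ←
slot:2 @ bit 11 → (0xd590>>11)&0x3 = 0x2
ver:4 @ bit 7 → (0xd590>>7)&0xf = 0xb
cnt:7 @ bit 0 → (0xd590>>0)&0x7f = 0x10
state signed 3b, MSB=1: 6 - 8 = -2

-2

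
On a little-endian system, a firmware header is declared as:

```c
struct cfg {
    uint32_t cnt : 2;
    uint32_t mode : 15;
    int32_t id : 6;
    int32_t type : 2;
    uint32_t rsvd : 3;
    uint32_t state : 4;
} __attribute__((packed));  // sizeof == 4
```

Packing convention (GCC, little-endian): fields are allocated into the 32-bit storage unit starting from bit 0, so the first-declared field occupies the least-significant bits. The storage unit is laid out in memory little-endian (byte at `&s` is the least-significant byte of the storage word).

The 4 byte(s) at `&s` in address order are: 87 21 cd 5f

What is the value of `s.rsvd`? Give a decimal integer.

[0]=0x87 [1]=0x21 [2]=0xcd [3]=0x5f (little-endian) → word 0x5fcd2187
cnt [0+:2] = (word>>0) & 0x3 = 3
mode [2+:15] = (word>>2) & 0x7fff = 18529
id [17+:6] = (word>>17) & 0x3f = 38
type [23+:2] = (word>>23) & 0x3 = 3
rsvd [25+:3] = (word>>25) & 0x7 = 7  ←
state [28+:4] = (word>>28) & 0xf = 5

7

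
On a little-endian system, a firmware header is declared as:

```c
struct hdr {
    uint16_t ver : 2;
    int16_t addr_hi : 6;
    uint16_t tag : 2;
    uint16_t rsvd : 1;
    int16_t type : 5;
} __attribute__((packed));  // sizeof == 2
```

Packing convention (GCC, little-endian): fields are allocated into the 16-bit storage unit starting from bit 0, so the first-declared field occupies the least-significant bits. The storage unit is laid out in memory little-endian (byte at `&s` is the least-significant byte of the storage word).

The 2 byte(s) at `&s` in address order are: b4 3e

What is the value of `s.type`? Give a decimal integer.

7

[0]=0xb4 [1]=0x3e (little-endian) → word 0x3eb4
ver [0+:2] = (word>>0) & 0x3 = 0
addr_hi [2+:6] = (word>>2) & 0x3f = 45
tag [8+:2] = (word>>8) & 0x3 = 2
rsvd [10+:1] = (word>>10) & 0x1 = 1
type [11+:5] = (word>>11) & 0x1f = 7  ←
type signed 5b, MSB=0: value = 7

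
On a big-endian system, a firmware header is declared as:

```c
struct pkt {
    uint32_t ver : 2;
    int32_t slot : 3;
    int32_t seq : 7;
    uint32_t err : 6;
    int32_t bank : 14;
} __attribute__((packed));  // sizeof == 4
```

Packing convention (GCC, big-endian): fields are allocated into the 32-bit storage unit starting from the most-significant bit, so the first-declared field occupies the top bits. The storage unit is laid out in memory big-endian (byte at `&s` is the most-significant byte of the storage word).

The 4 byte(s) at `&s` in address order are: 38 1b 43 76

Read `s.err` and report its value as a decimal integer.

[0]=0x38 [1]=0x1b [2]=0x43 [3]=0x76 (big-endian) → word 0x381b4376
ver:2 @ bit 30 → (0x381b4376>>30)&0x3 = 0x0
slot:3 @ bit 27 → (0x381b4376>>27)&0x7 = 0x7
seq:7 @ bit 20 → (0x381b4376>>20)&0x7f = 0x1
err:6 @ bit 14 → (0x381b4376>>14)&0x3f = 0x2d  ←
bank:14 @ bit 0 → (0x381b4376>>0)&0x3fff = 0x376

45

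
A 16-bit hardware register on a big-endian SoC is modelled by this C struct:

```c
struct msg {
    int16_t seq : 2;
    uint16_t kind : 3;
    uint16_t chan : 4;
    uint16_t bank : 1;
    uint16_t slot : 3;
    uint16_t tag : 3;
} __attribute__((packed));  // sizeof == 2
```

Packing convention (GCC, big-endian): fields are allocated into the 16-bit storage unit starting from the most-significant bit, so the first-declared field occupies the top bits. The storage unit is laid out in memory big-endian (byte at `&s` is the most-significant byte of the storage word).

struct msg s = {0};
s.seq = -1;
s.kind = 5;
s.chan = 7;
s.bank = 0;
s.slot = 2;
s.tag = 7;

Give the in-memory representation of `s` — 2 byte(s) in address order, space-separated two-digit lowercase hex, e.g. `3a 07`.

eb 97

seq:2 = -1 → 0x3 << 14 → word 0xc000
kind:3 = 5 → 0x5 << 11 → word 0xe800
chan:4 = 7 → 0x7 << 7 → word 0xeb80
bank:1 = 0 → 0x0 << 6 → word 0xeb80
slot:3 = 2 → 0x2 << 3 → word 0xeb90
tag:3 = 7 → 0x7 << 0 → word 0xeb97
word = 0xeb97 → big-endian bytes:
  [0]=0xeb  [1]=0x97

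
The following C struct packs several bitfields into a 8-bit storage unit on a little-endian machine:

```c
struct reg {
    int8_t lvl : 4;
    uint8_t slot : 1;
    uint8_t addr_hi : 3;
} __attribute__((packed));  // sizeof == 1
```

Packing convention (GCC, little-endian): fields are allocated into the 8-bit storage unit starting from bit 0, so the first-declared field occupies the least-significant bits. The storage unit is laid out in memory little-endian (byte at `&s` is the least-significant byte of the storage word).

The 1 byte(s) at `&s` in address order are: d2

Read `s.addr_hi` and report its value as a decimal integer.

[0]=0xd2 (little-endian) → word 0xd2
lvl [0+:4] = (word>>0) & 0xf = 2
slot [4+:1] = (word>>4) & 0x1 = 1
addr_hi [5+:3] = (word>>5) & 0x7 = 6  ←

6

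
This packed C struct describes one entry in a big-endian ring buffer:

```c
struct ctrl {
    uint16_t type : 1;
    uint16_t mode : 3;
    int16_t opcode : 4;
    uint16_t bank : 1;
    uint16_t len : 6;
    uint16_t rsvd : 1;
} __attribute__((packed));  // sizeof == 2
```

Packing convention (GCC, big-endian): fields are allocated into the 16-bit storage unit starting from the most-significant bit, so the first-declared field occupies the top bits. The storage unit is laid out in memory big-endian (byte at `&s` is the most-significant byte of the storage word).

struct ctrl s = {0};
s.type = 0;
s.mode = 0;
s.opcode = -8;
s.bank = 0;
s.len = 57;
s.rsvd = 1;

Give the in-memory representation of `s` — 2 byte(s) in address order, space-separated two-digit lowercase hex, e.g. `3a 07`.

08 73

[15+:1] type=0 & 0x1 = 0x0; word=0x0000
[12+:3] mode=0 & 0x7 = 0x0; word=0x0000
[8+:4] opcode=-8 & 0xf = 0x8; word=0x0800
[7+:1] bank=0 & 0x1 = 0x0; word=0x0800
[1+:6] len=57 & 0x3f = 0x39; word=0x0872
[0+:1] rsvd=1 & 0x1 = 0x1; word=0x0873
word = 0x0873 → big-endian bytes:
  [0]=0x08  [1]=0x73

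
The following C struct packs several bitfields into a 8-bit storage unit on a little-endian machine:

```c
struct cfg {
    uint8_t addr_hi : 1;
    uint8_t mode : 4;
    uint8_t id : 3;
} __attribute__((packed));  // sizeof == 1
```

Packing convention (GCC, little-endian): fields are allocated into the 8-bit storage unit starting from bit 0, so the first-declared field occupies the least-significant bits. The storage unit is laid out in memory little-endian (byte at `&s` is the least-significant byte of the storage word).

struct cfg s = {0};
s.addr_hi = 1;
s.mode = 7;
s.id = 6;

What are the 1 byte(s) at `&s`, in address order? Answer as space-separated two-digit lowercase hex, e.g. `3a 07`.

addr_hi (1b) val=1 bits=0x1 at bit 0: 0x01
mode (4b) val=7 bits=0x7 at bit 1: 0x0f
id (3b) val=6 bits=0x6 at bit 5: 0xcf
word = 0xcf → little-endian bytes:
  [0]=0xcf

cf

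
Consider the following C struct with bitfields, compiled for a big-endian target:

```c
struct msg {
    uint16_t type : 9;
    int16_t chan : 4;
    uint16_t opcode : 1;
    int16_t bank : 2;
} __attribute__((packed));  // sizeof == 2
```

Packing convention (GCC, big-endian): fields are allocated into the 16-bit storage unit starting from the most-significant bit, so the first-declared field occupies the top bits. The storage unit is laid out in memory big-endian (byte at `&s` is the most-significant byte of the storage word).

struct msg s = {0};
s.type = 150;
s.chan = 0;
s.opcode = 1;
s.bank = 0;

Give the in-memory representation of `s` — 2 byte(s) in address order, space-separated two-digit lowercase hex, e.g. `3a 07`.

[7+:9] type=150 & 0x1ff = 0x96; word=0x4b00
[3+:4] chan=0 & 0xf = 0x0; word=0x4b00
[2+:1] opcode=1 & 0x1 = 0x1; word=0x4b04
[0+:2] bank=0 & 0x3 = 0x0; word=0x4b04
word = 0x4b04 → big-endian bytes:
  [0]=0x4b  [1]=0x04

4b 04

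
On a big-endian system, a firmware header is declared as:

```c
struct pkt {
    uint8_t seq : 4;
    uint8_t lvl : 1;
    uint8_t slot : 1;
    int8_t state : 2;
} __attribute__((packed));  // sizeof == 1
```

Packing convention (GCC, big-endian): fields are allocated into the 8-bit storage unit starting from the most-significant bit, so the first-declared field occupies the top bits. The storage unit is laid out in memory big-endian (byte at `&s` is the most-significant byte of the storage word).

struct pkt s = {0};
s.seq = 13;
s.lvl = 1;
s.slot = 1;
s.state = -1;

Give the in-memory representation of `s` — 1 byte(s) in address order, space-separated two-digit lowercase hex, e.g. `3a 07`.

[4+:4] seq=13 & 0xf = 0xd; word=0xd0
[3+:1] lvl=1 & 0x1 = 0x1; word=0xd8
[2+:1] slot=1 & 0x1 = 0x1; word=0xdc
[0+:2] state=-1 & 0x3 = 0x3; word=0xdf
word = 0xdf → big-endian bytes:
  [0]=0xdf

df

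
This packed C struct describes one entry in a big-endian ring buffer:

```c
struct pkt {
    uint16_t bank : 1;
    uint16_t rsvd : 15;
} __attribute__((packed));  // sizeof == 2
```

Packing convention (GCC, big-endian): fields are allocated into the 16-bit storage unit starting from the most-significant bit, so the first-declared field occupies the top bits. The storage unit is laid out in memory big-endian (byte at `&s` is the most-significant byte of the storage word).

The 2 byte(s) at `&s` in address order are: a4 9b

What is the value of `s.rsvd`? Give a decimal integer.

[0]=0xa4 [1]=0x9b (big-endian) → word 0xa49b
bank [15+:1] = (word>>15) & 0x1 = 1
rsvd [0+:15] = (word>>0) & 0x7fff = 9371  ←

9371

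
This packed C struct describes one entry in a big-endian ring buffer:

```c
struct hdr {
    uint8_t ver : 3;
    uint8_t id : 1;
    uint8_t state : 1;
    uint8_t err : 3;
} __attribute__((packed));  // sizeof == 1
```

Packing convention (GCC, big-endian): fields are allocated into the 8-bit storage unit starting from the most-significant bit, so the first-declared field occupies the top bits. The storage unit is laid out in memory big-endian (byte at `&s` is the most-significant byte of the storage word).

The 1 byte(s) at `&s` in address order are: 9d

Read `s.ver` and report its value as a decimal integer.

[0]=0x9d (big-endian) → word 0x9d
ver:3 @ bit 5 → (0x9d>>5)&0x7 = 0x4  ←
id:1 @ bit 4 → (0x9d>>4)&0x1 = 0x1
state:1 @ bit 3 → (0x9d>>3)&0x1 = 0x1
err:3 @ bit 0 → (0x9d>>0)&0x7 = 0x5

4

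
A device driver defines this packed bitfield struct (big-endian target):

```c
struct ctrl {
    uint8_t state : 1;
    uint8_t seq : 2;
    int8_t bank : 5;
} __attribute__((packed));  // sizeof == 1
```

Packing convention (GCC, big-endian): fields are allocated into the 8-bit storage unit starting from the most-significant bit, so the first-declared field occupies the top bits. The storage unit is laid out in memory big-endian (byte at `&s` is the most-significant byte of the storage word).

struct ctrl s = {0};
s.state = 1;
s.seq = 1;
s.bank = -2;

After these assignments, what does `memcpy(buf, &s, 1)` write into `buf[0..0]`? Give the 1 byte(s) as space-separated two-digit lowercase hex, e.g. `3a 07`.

be

[7+:1] state=1 & 0x1 = 0x1; word=0x80
[5+:2] seq=1 & 0x3 = 0x1; word=0xa0
[0+:5] bank=-2 & 0x1f = 0x1e; word=0xbe
word = 0xbe → big-endian bytes:
  [0]=0xbe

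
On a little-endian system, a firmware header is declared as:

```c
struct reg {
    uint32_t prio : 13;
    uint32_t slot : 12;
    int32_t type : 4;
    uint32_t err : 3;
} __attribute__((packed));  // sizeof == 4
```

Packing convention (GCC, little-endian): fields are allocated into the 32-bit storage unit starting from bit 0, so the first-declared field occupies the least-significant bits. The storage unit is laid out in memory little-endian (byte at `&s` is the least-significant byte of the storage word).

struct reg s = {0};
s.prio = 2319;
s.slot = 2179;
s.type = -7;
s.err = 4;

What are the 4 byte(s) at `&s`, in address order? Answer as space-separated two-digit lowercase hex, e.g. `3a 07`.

prio (13b) val=2319 bits=0x90f at bit 0: 0x0000090f
slot (12b) val=2179 bits=0x883 at bit 13: 0x0110690f
type (4b) val=-7 bits=0x9 at bit 25: 0x1310690f
err (3b) val=4 bits=0x4 at bit 29: 0x9310690f
word = 0x9310690f → little-endian bytes:
  [0]=0x0f  [1]=0x69  [2]=0x10  [3]=0x93

0f 69 10 93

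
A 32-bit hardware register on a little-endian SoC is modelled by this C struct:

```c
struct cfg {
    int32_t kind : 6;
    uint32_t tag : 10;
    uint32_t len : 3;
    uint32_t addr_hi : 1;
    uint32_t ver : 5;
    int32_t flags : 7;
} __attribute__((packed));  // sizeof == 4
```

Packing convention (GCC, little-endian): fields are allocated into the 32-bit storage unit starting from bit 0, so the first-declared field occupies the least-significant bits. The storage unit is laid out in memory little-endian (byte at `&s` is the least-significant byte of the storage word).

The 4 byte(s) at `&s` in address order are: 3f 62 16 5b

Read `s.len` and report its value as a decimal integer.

6

[0]=0x3f [1]=0x62 [2]=0x16 [3]=0x5b (little-endian) → word 0x5b16623f
kind:6 @ bit 0 → (0x5b16623f>>0)&0x3f = 0x3f
tag:10 @ bit 6 → (0x5b16623f>>6)&0x3ff = 0x188
len:3 @ bit 16 → (0x5b16623f>>16)&0x7 = 0x6  ←
addr_hi:1 @ bit 19 → (0x5b16623f>>19)&0x1 = 0x0
ver:5 @ bit 20 → (0x5b16623f>>20)&0x1f = 0x11
flags:7 @ bit 25 → (0x5b16623f>>25)&0x7f = 0x2d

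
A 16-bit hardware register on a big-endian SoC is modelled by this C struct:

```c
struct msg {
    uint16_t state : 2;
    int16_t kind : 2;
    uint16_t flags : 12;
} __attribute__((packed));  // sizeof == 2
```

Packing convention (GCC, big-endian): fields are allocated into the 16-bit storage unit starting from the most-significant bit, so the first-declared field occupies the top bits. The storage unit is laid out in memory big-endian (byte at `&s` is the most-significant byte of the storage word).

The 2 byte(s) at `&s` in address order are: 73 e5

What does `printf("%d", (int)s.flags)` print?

997

[0]=0x73 [1]=0xe5 (big-endian) → word 0x73e5
state:2 @ bit 14 → (0x73e5>>14)&0x3 = 0x1
kind:2 @ bit 12 → (0x73e5>>12)&0x3 = 0x3
flags:12 @ bit 0 → (0x73e5>>0)&0xfff = 0x3e5  ←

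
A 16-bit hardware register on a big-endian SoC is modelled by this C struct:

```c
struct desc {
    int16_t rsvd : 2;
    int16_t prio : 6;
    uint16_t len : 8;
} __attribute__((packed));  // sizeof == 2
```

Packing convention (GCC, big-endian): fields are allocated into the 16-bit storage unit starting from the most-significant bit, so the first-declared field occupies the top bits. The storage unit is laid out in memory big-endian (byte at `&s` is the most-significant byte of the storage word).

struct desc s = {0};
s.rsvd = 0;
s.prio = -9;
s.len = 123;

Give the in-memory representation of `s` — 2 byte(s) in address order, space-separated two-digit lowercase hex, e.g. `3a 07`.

37 7b

rsvd:2 = 0 → 0x0 << 14 → word 0x0000
prio:6 = -9 → 0x37 << 8 → word 0x3700
len:8 = 123 → 0x7b << 0 → word 0x377b
word = 0x377b → big-endian bytes:
  [0]=0x37  [1]=0x7b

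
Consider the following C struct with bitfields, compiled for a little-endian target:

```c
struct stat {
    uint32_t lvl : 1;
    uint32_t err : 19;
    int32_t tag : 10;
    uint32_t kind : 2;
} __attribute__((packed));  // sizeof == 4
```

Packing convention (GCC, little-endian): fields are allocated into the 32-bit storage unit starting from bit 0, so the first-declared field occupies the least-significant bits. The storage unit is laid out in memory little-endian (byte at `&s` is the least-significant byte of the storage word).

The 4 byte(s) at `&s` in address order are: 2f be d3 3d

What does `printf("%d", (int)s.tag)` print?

[0]=0x2f [1]=0xbe [2]=0xd3 [3]=0x3d (little-endian) → word 0x3dd3be2f
lvl:1 @ bit 0 → (0x3dd3be2f>>0)&0x1 = 0x1
err:19 @ bit 1 → (0x3dd3be2f>>1)&0x7ffff = 0x1df17
tag:10 @ bit 20 → (0x3dd3be2f>>20)&0x3ff = 0x3dd  ←
kind:2 @ bit 30 → (0x3dd3be2f>>30)&0x3 = 0x0
tag signed 10b, MSB=1: 989 - 1024 = -35

-35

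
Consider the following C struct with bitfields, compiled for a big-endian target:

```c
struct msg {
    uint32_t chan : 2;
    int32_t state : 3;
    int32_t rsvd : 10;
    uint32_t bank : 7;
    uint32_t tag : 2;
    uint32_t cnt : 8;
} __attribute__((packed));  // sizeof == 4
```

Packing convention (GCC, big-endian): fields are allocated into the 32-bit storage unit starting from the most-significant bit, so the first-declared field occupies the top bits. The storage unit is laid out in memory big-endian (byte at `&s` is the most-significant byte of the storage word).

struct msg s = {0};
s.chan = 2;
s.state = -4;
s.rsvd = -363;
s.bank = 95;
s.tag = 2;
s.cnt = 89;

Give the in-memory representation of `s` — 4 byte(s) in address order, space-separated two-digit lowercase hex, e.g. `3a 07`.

a5 2b 7e 59

chan (2b) val=2 bits=0x2 at bit 30: 0x80000000
state (3b) val=-4 bits=0x4 at bit 27: 0xa0000000
rsvd (10b) val=-363 bits=0x295 at bit 17: 0xa52a0000
bank (7b) val=95 bits=0x5f at bit 10: 0xa52b7c00
tag (2b) val=2 bits=0x2 at bit 8: 0xa52b7e00
cnt (8b) val=89 bits=0x59 at bit 0: 0xa52b7e59
word = 0xa52b7e59 → big-endian bytes:
  [0]=0xa5  [1]=0x2b  [2]=0x7e  [3]=0x59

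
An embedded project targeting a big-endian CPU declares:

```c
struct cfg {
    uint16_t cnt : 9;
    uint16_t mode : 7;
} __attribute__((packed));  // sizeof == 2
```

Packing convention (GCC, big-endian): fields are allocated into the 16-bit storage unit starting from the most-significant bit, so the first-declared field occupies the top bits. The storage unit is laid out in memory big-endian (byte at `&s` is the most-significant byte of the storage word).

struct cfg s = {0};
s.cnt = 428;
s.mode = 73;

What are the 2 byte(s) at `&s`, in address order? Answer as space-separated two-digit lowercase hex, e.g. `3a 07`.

d6 49

[7+:9] cnt=428 & 0x1ff = 0x1ac; word=0xd600
[0+:7] mode=73 & 0x7f = 0x49; word=0xd649
word = 0xd649 → big-endian bytes:
  [0]=0xd6  [1]=0x49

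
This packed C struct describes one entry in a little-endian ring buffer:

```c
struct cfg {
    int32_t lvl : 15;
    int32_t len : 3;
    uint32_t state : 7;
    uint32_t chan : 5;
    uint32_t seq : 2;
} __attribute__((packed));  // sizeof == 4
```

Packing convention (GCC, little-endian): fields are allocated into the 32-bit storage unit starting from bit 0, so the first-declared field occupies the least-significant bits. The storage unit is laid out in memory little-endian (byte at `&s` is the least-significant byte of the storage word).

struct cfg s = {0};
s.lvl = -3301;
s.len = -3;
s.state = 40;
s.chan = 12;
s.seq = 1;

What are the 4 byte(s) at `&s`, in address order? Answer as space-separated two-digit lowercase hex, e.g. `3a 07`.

[0+:15] lvl=-3301 & 0x7fff = 0x731b; word=0x0000731b
[15+:3] len=-3 & 0x7 = 0x5; word=0x0002f31b
[18+:7] state=40 & 0x7f = 0x28; word=0x00a2f31b
[25+:5] chan=12 & 0x1f = 0xc; word=0x18a2f31b
[30+:2] seq=1 & 0x3 = 0x1; word=0x58a2f31b
word = 0x58a2f31b → little-endian bytes:
  [0]=0x1b  [1]=0xf3  [2]=0xa2  [3]=0x58

1b f3 a2 58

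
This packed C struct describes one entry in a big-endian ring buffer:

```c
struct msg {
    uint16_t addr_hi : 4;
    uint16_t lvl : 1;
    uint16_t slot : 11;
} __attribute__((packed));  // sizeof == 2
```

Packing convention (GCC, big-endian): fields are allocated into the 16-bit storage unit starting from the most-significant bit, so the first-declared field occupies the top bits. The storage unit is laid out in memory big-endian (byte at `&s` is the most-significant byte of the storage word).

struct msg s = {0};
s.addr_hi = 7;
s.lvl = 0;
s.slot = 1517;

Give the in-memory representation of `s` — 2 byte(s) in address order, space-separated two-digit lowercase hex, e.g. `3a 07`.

[12+:4] addr_hi=7 & 0xf = 0x7; word=0x7000
[11+:1] lvl=0 & 0x1 = 0x0; word=0x7000
[0+:11] slot=1517 & 0x7ff = 0x5ed; word=0x75ed
word = 0x75ed → big-endian bytes:
  [0]=0x75  [1]=0xed

75 ed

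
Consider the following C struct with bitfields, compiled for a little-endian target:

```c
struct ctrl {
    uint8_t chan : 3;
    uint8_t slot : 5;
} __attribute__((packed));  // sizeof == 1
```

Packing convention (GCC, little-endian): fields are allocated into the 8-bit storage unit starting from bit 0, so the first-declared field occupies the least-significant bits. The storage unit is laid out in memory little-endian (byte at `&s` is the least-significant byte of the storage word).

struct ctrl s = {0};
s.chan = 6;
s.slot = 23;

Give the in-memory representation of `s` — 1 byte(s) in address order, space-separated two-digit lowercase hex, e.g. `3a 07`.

be

chan:3 = 6 → 0x6 << 0 → word 0x06
slot:5 = 23 → 0x17 << 3 → word 0xbe
word = 0xbe → little-endian bytes:
  [0]=0xbe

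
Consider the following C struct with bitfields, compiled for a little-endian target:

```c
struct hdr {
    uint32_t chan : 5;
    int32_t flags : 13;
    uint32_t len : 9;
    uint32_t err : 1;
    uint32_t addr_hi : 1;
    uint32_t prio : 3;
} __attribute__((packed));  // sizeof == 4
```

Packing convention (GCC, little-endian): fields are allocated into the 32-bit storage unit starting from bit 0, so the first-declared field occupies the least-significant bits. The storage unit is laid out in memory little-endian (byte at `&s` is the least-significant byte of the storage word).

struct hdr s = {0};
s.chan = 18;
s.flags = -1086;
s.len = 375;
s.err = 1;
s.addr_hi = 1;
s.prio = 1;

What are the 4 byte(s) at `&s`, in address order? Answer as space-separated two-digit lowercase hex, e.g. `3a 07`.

52 78 df 3d

chan (5b) val=18 bits=0x12 at bit 0: 0x00000012
flags (13b) val=-1086 bits=0x1bc2 at bit 5: 0x00037852
len (9b) val=375 bits=0x177 at bit 18: 0x05df7852
err (1b) val=1 bits=0x1 at bit 27: 0x0ddf7852
addr_hi (1b) val=1 bits=0x1 at bit 28: 0x1ddf7852
prio (3b) val=1 bits=0x1 at bit 29: 0x3ddf7852
word = 0x3ddf7852 → little-endian bytes:
  [0]=0x52  [1]=0x78  [2]=0xdf  [3]=0x3d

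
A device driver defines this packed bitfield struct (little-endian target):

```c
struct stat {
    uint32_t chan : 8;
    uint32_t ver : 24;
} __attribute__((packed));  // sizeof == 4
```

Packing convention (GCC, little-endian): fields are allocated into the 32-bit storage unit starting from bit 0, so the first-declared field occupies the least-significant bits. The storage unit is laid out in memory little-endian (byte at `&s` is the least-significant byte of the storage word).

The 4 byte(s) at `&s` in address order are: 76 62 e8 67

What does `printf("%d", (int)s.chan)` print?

[0]=0x76 [1]=0x62 [2]=0xe8 [3]=0x67 (little-endian) → word 0x67e86276
chan [0+:8] = (word>>0) & 0xff = 118  ←
ver [8+:24] = (word>>8) & 0xffffff = 6809698

118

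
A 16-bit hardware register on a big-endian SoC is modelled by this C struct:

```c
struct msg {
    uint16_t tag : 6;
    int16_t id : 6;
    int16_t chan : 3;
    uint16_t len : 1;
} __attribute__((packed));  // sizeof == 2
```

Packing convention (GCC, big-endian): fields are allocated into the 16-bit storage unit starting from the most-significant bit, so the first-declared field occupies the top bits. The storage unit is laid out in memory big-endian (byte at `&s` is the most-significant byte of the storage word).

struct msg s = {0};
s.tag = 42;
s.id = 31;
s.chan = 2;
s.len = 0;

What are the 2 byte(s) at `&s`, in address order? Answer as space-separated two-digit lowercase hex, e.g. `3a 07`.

a9 f4

tag:6 = 42 → 0x2a << 10 → word 0xa800
id:6 = 31 → 0x1f << 4 → word 0xa9f0
chan:3 = 2 → 0x2 << 1 → word 0xa9f4
len:1 = 0 → 0x0 << 0 → word 0xa9f4
word = 0xa9f4 → big-endian bytes:
  [0]=0xa9  [1]=0xf4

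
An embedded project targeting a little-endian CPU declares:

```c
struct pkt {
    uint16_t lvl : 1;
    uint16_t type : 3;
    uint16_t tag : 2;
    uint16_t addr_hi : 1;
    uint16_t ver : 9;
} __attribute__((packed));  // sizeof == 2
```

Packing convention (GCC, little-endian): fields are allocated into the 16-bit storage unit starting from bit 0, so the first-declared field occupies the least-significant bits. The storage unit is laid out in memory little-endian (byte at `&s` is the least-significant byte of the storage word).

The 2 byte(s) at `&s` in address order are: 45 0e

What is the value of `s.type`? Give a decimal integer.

2

[0]=0x45 [1]=0x0e (little-endian) → word 0x0e45
lvl:1 @ bit 0 → (0x0e45>>0)&0x1 = 0x1
type:3 @ bit 1 → (0x0e45>>1)&0x7 = 0x2  ←
tag:2 @ bit 4 → (0x0e45>>4)&0x3 = 0x0
addr_hi:1 @ bit 6 → (0x0e45>>6)&0x1 = 0x1
ver:9 @ bit 7 → (0x0e45>>7)&0x1ff = 0x1c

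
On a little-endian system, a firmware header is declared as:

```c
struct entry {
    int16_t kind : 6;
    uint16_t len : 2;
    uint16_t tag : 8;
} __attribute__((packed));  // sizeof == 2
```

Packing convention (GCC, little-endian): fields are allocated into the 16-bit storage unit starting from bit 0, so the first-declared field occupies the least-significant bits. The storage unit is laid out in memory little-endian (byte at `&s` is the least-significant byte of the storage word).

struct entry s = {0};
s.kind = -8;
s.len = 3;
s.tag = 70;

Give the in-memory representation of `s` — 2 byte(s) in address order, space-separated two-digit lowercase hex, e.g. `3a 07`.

f8 46

kind:6 = -8 → 0x38 << 0 → word 0x0038
len:2 = 3 → 0x3 << 6 → word 0x00f8
tag:8 = 70 → 0x46 << 8 → word 0x46f8
word = 0x46f8 → little-endian bytes:
  [0]=0xf8  [1]=0x46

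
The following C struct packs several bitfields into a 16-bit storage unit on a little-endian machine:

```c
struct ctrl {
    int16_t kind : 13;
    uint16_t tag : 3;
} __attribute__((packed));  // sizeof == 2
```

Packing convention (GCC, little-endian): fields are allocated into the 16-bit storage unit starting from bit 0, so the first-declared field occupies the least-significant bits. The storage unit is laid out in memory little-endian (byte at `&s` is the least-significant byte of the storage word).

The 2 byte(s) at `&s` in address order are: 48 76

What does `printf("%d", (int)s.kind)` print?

[0]=0x48 [1]=0x76 (little-endian) → word 0x7648
kind [0+:13] = (word>>0) & 0x1fff = 5704  ←
tag [13+:3] = (word>>13) & 0x7 = 3
kind signed 13b, MSB=1: 5704 - 8192 = -2488

-2488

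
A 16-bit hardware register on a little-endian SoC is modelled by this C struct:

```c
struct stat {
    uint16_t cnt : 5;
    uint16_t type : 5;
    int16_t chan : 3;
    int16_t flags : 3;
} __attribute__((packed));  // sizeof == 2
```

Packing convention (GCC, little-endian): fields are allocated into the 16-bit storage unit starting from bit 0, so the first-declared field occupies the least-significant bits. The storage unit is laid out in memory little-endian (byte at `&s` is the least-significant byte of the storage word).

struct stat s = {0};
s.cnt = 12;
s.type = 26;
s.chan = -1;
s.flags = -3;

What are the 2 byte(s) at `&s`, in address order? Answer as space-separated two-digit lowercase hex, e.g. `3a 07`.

4c bf

[0+:5] cnt=12 & 0x1f = 0xc; word=0x000c
[5+:5] type=26 & 0x1f = 0x1a; word=0x034c
[10+:3] chan=-1 & 0x7 = 0x7; word=0x1f4c
[13+:3] flags=-3 & 0x7 = 0x5; word=0xbf4c
word = 0xbf4c → little-endian bytes:
  [0]=0x4c  [1]=0xbf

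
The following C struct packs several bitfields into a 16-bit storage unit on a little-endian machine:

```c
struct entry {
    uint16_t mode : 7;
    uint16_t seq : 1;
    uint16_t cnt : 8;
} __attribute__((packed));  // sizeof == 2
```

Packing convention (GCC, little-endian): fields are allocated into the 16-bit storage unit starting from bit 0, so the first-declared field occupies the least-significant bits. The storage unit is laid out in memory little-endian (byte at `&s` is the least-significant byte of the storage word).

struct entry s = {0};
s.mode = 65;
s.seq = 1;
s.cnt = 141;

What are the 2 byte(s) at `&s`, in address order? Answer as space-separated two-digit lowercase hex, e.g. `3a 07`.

c1 8d

mode:7 = 65 → 0x41 << 0 → word 0x0041
seq:1 = 1 → 0x1 << 7 → word 0x00c1
cnt:8 = 141 → 0x8d << 8 → word 0x8dc1
word = 0x8dc1 → little-endian bytes:
  [0]=0xc1  [1]=0x8d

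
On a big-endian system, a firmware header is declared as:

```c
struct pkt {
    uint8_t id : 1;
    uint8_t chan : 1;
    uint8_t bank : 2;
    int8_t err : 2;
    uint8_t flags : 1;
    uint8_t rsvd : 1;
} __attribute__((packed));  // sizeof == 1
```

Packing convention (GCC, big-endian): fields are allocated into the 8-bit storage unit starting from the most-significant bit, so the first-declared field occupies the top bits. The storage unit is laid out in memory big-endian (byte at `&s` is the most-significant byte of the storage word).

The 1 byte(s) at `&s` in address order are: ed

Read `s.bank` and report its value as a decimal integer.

[0]=0xed (big-endian) → word 0xed
id:1 @ bit 7 → (0xed>>7)&0x1 = 0x1
chan:1 @ bit 6 → (0xed>>6)&0x1 = 0x1
bank:2 @ bit 4 → (0xed>>4)&0x3 = 0x2  ←
err:2 @ bit 2 → (0xed>>2)&0x3 = 0x3
flags:1 @ bit 1 → (0xed>>1)&0x1 = 0x0
rsvd:1 @ bit 0 → (0xed>>0)&0x1 = 0x1

2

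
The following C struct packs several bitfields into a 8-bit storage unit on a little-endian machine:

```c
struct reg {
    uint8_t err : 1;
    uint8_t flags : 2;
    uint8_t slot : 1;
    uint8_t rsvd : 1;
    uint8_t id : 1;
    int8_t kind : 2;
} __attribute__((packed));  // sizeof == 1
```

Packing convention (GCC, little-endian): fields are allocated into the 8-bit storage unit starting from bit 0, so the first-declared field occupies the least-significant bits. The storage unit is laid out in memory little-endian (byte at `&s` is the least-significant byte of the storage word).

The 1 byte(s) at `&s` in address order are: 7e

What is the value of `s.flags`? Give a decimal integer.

[0]=0x7e (little-endian) → word 0x7e
err [0+:1] = (word>>0) & 0x1 = 0
flags [1+:2] = (word>>1) & 0x3 = 3  ←
slot [3+:1] = (word>>3) & 0x1 = 1
rsvd [4+:1] = (word>>4) & 0x1 = 1
id [5+:1] = (word>>5) & 0x1 = 1
kind [6+:2] = (word>>6) & 0x3 = 1

3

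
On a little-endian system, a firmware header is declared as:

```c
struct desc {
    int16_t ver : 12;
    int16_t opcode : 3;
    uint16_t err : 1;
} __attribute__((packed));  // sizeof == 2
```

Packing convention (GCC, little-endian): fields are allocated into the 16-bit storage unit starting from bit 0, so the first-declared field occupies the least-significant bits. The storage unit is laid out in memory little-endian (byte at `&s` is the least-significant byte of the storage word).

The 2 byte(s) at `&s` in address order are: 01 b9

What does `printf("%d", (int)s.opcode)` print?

3

[0]=0x01 [1]=0xb9 (little-endian) → word 0xb901
ver:12 @ bit 0 → (0xb901>>0)&0xfff = 0x901
opcode:3 @ bit 12 → (0xb901>>12)&0x7 = 0x3  ←
err:1 @ bit 15 → (0xb901>>15)&0x1 = 0x1
opcode signed 3b, MSB=0: value = 3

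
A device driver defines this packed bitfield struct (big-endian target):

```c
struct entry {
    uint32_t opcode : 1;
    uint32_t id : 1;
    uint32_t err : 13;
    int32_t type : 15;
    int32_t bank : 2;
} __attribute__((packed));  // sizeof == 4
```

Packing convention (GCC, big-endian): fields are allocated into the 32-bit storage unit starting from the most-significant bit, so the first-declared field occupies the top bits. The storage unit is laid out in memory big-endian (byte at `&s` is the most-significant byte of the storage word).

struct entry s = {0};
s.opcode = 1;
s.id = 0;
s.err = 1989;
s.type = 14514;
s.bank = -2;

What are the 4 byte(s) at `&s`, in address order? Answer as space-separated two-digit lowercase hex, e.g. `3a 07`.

opcode (1b) val=1 bits=0x1 at bit 31: 0x80000000
id (1b) val=0 bits=0x0 at bit 30: 0x80000000
err (13b) val=1989 bits=0x7c5 at bit 17: 0x8f8a0000
type (15b) val=14514 bits=0x38b2 at bit 2: 0x8f8ae2c8
bank (2b) val=-2 bits=0x2 at bit 0: 0x8f8ae2ca
word = 0x8f8ae2ca → big-endian bytes:
  [0]=0x8f  [1]=0x8a  [2]=0xe2  [3]=0xca

8f 8a e2 ca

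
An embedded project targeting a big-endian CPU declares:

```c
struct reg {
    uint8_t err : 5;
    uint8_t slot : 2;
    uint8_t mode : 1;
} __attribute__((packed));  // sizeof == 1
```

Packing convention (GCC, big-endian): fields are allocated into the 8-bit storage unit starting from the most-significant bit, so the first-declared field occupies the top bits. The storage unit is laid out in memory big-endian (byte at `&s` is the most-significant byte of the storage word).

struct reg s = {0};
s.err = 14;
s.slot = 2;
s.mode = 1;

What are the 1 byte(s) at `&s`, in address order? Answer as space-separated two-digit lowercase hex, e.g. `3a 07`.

75

err:5 = 14 → 0xe << 3 → word 0x70
slot:2 = 2 → 0x2 << 1 → word 0x74
mode:1 = 1 → 0x1 << 0 → word 0x75
word = 0x75 → big-endian bytes:
  [0]=0x75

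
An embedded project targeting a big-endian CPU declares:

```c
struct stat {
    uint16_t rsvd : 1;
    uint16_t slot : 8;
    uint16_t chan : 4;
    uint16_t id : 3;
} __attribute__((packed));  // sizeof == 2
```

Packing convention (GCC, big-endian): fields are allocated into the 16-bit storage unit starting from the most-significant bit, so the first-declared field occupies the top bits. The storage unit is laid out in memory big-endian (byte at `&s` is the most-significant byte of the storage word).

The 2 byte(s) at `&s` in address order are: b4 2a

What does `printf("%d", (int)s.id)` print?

2

[0]=0xb4 [1]=0x2a (big-endian) → word 0xb42a
rsvd:1 @ bit 15 → (0xb42a>>15)&0x1 = 0x1
slot:8 @ bit 7 → (0xb42a>>7)&0xff = 0x68
chan:4 @ bit 3 → (0xb42a>>3)&0xf = 0x5
id:3 @ bit 0 → (0xb42a>>0)&0x7 = 0x2  ←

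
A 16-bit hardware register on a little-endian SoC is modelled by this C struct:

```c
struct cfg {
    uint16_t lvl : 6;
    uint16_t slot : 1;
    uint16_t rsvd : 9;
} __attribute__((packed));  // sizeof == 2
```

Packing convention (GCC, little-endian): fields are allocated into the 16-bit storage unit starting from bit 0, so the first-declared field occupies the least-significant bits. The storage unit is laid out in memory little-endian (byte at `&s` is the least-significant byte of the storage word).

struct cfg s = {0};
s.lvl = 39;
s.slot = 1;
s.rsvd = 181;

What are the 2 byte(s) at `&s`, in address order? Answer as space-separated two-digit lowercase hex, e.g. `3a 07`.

e7 5a

lvl:6 = 39 → 0x27 << 0 → word 0x0027
slot:1 = 1 → 0x1 << 6 → word 0x0067
rsvd:9 = 181 → 0xb5 << 7 → word 0x5ae7
word = 0x5ae7 → little-endian bytes:
  [0]=0xe7  [1]=0x5a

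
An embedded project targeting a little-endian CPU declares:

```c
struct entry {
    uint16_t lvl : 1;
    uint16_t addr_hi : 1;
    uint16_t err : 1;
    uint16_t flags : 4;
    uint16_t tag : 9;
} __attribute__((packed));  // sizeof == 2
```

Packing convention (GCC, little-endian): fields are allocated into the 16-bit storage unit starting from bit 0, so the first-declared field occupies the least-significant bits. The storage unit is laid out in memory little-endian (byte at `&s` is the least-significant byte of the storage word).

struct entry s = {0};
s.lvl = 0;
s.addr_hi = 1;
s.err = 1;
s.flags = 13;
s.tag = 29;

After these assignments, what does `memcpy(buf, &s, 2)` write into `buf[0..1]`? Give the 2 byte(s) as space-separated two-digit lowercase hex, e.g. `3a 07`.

ee 0e

lvl:1 = 0 → 0x0 << 0 → word 0x0000
addr_hi:1 = 1 → 0x1 << 1 → word 0x0002
err:1 = 1 → 0x1 << 2 → word 0x0006
flags:4 = 13 → 0xd << 3 → word 0x006e
tag:9 = 29 → 0x1d << 7 → word 0x0eee
word = 0x0eee → little-endian bytes:
  [0]=0xee  [1]=0x0e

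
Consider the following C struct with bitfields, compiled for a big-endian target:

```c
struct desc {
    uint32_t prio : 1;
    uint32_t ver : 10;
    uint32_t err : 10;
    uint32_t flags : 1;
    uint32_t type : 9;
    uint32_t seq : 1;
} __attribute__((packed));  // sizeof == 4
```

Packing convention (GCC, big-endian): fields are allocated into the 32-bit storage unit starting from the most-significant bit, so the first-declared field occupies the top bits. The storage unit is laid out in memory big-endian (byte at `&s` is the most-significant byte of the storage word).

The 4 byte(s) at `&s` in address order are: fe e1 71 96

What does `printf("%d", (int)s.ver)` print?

[0]=0xfe [1]=0xe1 [2]=0x71 [3]=0x96 (big-endian) → word 0xfee17196
prio:1 @ bit 31 → (0xfee17196>>31)&0x1 = 0x1
ver:10 @ bit 21 → (0xfee17196>>21)&0x3ff = 0x3f7  ←
err:10 @ bit 11 → (0xfee17196>>11)&0x3ff = 0x2e
flags:1 @ bit 10 → (0xfee17196>>10)&0x1 = 0x0
type:9 @ bit 1 → (0xfee17196>>1)&0x1ff = 0xcb
seq:1 @ bit 0 → (0xfee17196>>0)&0x1 = 0x0

1015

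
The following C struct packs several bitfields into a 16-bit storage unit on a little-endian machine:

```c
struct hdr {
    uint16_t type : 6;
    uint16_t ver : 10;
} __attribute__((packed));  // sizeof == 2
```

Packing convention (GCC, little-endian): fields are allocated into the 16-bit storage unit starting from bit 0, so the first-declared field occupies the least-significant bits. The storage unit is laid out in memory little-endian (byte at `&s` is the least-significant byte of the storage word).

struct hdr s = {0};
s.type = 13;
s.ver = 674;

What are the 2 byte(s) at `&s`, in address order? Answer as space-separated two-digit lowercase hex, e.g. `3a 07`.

type (6b) val=13 bits=0xd at bit 0: 0x000d
ver (10b) val=674 bits=0x2a2 at bit 6: 0xa88d
word = 0xa88d → little-endian bytes:
  [0]=0x8d  [1]=0xa8

8d a8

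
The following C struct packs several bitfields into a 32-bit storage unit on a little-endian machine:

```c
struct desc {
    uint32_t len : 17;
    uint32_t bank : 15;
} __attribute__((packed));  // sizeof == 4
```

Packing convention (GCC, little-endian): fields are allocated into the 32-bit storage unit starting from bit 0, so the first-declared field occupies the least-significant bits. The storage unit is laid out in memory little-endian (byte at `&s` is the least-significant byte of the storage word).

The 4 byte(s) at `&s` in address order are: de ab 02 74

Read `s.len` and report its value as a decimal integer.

43998

[0]=0xde [1]=0xab [2]=0x02 [3]=0x74 (little-endian) → word 0x7402abde
len [0+:17] = (word>>0) & 0x1ffff = 43998  ←
bank [17+:15] = (word>>17) & 0x7fff = 14849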